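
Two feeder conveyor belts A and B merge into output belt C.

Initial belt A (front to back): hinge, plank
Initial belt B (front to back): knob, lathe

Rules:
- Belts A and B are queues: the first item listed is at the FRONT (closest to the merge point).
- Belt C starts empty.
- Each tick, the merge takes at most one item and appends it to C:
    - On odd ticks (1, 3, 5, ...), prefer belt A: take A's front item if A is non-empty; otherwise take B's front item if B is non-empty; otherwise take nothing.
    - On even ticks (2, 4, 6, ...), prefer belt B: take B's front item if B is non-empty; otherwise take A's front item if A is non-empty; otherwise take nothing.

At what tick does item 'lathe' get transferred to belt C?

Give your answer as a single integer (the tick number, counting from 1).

Tick 1: prefer A, take hinge from A; A=[plank] B=[knob,lathe] C=[hinge]
Tick 2: prefer B, take knob from B; A=[plank] B=[lathe] C=[hinge,knob]
Tick 3: prefer A, take plank from A; A=[-] B=[lathe] C=[hinge,knob,plank]
Tick 4: prefer B, take lathe from B; A=[-] B=[-] C=[hinge,knob,plank,lathe]

Answer: 4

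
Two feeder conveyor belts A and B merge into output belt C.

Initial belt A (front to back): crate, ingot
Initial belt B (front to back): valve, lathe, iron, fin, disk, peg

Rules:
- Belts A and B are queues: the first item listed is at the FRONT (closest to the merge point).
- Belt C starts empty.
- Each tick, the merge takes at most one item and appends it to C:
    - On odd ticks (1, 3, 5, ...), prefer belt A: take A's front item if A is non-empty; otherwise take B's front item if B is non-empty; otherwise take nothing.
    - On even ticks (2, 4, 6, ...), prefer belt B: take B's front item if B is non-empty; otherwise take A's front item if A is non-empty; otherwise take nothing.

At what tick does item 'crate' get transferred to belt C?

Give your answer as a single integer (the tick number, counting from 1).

Answer: 1

Derivation:
Tick 1: prefer A, take crate from A; A=[ingot] B=[valve,lathe,iron,fin,disk,peg] C=[crate]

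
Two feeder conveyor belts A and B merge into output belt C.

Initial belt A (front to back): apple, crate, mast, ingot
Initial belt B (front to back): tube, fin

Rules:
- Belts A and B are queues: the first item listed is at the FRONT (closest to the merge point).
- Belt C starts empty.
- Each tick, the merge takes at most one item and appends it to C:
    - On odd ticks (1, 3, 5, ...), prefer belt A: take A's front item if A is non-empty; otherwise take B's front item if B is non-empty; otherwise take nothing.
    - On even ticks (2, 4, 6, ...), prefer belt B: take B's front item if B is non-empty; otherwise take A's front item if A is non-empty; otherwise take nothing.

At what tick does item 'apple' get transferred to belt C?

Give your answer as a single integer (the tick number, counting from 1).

Answer: 1

Derivation:
Tick 1: prefer A, take apple from A; A=[crate,mast,ingot] B=[tube,fin] C=[apple]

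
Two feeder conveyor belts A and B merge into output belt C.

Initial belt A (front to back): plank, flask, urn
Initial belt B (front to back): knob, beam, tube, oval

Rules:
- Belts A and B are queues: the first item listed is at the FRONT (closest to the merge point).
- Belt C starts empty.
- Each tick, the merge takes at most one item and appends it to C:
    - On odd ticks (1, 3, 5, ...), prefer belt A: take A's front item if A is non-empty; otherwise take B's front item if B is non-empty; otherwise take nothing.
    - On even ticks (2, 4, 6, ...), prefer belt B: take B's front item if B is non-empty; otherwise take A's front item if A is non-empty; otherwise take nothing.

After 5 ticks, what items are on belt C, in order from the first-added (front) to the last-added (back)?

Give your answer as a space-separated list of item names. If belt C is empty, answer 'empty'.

Tick 1: prefer A, take plank from A; A=[flask,urn] B=[knob,beam,tube,oval] C=[plank]
Tick 2: prefer B, take knob from B; A=[flask,urn] B=[beam,tube,oval] C=[plank,knob]
Tick 3: prefer A, take flask from A; A=[urn] B=[beam,tube,oval] C=[plank,knob,flask]
Tick 4: prefer B, take beam from B; A=[urn] B=[tube,oval] C=[plank,knob,flask,beam]
Tick 5: prefer A, take urn from A; A=[-] B=[tube,oval] C=[plank,knob,flask,beam,urn]

Answer: plank knob flask beam urn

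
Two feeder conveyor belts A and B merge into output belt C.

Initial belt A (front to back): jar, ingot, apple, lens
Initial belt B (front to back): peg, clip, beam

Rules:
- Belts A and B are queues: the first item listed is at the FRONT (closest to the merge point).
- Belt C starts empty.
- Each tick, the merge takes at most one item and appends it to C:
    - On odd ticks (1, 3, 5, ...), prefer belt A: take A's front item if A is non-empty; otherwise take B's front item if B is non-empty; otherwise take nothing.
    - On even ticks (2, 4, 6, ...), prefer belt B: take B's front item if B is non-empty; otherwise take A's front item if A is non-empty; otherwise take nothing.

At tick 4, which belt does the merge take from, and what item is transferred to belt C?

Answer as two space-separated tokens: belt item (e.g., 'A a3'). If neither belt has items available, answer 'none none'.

Tick 1: prefer A, take jar from A; A=[ingot,apple,lens] B=[peg,clip,beam] C=[jar]
Tick 2: prefer B, take peg from B; A=[ingot,apple,lens] B=[clip,beam] C=[jar,peg]
Tick 3: prefer A, take ingot from A; A=[apple,lens] B=[clip,beam] C=[jar,peg,ingot]
Tick 4: prefer B, take clip from B; A=[apple,lens] B=[beam] C=[jar,peg,ingot,clip]

Answer: B clip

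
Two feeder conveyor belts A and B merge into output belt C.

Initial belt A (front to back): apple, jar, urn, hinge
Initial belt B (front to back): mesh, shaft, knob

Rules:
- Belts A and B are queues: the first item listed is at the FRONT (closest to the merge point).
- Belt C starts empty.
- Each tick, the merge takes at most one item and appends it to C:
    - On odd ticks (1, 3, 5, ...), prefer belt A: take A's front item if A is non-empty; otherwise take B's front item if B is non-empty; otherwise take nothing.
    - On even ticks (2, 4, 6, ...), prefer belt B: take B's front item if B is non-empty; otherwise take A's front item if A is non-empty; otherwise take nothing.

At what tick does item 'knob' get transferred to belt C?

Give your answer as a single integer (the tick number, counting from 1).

Tick 1: prefer A, take apple from A; A=[jar,urn,hinge] B=[mesh,shaft,knob] C=[apple]
Tick 2: prefer B, take mesh from B; A=[jar,urn,hinge] B=[shaft,knob] C=[apple,mesh]
Tick 3: prefer A, take jar from A; A=[urn,hinge] B=[shaft,knob] C=[apple,mesh,jar]
Tick 4: prefer B, take shaft from B; A=[urn,hinge] B=[knob] C=[apple,mesh,jar,shaft]
Tick 5: prefer A, take urn from A; A=[hinge] B=[knob] C=[apple,mesh,jar,shaft,urn]
Tick 6: prefer B, take knob from B; A=[hinge] B=[-] C=[apple,mesh,jar,shaft,urn,knob]

Answer: 6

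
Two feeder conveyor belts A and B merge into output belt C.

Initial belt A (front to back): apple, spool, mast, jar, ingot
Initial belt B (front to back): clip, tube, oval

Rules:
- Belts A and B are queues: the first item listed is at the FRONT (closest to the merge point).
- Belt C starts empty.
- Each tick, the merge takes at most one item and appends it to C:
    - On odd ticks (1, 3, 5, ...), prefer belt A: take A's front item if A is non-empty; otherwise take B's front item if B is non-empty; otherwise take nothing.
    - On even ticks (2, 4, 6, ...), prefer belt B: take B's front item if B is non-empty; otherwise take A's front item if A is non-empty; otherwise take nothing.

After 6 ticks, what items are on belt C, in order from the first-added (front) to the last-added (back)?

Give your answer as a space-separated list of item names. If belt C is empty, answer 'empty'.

Answer: apple clip spool tube mast oval

Derivation:
Tick 1: prefer A, take apple from A; A=[spool,mast,jar,ingot] B=[clip,tube,oval] C=[apple]
Tick 2: prefer B, take clip from B; A=[spool,mast,jar,ingot] B=[tube,oval] C=[apple,clip]
Tick 3: prefer A, take spool from A; A=[mast,jar,ingot] B=[tube,oval] C=[apple,clip,spool]
Tick 4: prefer B, take tube from B; A=[mast,jar,ingot] B=[oval] C=[apple,clip,spool,tube]
Tick 5: prefer A, take mast from A; A=[jar,ingot] B=[oval] C=[apple,clip,spool,tube,mast]
Tick 6: prefer B, take oval from B; A=[jar,ingot] B=[-] C=[apple,clip,spool,tube,mast,oval]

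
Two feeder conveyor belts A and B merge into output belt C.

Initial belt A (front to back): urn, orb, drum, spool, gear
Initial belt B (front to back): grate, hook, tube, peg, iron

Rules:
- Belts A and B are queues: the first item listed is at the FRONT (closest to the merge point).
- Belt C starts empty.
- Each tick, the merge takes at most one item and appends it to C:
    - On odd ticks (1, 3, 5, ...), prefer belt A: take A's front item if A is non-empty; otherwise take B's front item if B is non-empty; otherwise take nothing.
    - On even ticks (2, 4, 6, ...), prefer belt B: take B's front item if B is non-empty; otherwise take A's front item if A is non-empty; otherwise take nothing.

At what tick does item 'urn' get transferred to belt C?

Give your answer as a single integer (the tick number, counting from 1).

Answer: 1

Derivation:
Tick 1: prefer A, take urn from A; A=[orb,drum,spool,gear] B=[grate,hook,tube,peg,iron] C=[urn]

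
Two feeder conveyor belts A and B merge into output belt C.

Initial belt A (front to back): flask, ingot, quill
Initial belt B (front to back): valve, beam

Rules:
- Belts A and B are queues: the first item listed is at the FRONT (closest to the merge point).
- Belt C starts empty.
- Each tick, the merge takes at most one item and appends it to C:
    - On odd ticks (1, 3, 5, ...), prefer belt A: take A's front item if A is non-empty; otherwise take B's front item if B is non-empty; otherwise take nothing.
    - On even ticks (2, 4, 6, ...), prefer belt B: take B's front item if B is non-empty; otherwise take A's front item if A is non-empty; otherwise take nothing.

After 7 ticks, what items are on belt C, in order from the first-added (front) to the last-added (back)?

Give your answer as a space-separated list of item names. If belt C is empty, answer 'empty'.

Answer: flask valve ingot beam quill

Derivation:
Tick 1: prefer A, take flask from A; A=[ingot,quill] B=[valve,beam] C=[flask]
Tick 2: prefer B, take valve from B; A=[ingot,quill] B=[beam] C=[flask,valve]
Tick 3: prefer A, take ingot from A; A=[quill] B=[beam] C=[flask,valve,ingot]
Tick 4: prefer B, take beam from B; A=[quill] B=[-] C=[flask,valve,ingot,beam]
Tick 5: prefer A, take quill from A; A=[-] B=[-] C=[flask,valve,ingot,beam,quill]
Tick 6: prefer B, both empty, nothing taken; A=[-] B=[-] C=[flask,valve,ingot,beam,quill]
Tick 7: prefer A, both empty, nothing taken; A=[-] B=[-] C=[flask,valve,ingot,beam,quill]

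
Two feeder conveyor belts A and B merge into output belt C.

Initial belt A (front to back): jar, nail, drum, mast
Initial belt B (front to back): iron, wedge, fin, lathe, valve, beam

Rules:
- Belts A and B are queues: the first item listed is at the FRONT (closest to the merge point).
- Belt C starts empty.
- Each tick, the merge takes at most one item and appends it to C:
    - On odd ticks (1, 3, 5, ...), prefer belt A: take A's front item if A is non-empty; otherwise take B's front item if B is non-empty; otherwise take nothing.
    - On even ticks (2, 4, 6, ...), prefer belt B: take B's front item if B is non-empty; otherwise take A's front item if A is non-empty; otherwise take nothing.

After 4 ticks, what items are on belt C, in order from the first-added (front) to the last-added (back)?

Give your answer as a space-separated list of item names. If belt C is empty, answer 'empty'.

Tick 1: prefer A, take jar from A; A=[nail,drum,mast] B=[iron,wedge,fin,lathe,valve,beam] C=[jar]
Tick 2: prefer B, take iron from B; A=[nail,drum,mast] B=[wedge,fin,lathe,valve,beam] C=[jar,iron]
Tick 3: prefer A, take nail from A; A=[drum,mast] B=[wedge,fin,lathe,valve,beam] C=[jar,iron,nail]
Tick 4: prefer B, take wedge from B; A=[drum,mast] B=[fin,lathe,valve,beam] C=[jar,iron,nail,wedge]

Answer: jar iron nail wedge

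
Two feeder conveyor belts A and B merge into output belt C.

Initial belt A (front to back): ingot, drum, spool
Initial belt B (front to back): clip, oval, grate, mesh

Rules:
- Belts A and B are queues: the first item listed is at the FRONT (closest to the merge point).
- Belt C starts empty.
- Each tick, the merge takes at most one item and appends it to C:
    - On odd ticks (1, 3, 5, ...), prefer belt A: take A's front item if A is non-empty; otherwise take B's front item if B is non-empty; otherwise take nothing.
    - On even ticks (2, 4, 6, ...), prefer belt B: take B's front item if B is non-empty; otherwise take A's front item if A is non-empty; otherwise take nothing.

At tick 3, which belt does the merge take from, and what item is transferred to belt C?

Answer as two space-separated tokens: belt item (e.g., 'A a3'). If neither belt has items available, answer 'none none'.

Tick 1: prefer A, take ingot from A; A=[drum,spool] B=[clip,oval,grate,mesh] C=[ingot]
Tick 2: prefer B, take clip from B; A=[drum,spool] B=[oval,grate,mesh] C=[ingot,clip]
Tick 3: prefer A, take drum from A; A=[spool] B=[oval,grate,mesh] C=[ingot,clip,drum]

Answer: A drum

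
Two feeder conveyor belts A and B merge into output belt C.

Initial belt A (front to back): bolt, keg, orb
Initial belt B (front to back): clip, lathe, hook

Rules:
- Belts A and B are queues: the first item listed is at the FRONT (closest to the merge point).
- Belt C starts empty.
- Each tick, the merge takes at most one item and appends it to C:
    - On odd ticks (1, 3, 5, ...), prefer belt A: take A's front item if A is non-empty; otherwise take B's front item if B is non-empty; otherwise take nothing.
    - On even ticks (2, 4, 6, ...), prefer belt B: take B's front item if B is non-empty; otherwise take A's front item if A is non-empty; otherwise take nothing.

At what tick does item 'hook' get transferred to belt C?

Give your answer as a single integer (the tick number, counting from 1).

Answer: 6

Derivation:
Tick 1: prefer A, take bolt from A; A=[keg,orb] B=[clip,lathe,hook] C=[bolt]
Tick 2: prefer B, take clip from B; A=[keg,orb] B=[lathe,hook] C=[bolt,clip]
Tick 3: prefer A, take keg from A; A=[orb] B=[lathe,hook] C=[bolt,clip,keg]
Tick 4: prefer B, take lathe from B; A=[orb] B=[hook] C=[bolt,clip,keg,lathe]
Tick 5: prefer A, take orb from A; A=[-] B=[hook] C=[bolt,clip,keg,lathe,orb]
Tick 6: prefer B, take hook from B; A=[-] B=[-] C=[bolt,clip,keg,lathe,orb,hook]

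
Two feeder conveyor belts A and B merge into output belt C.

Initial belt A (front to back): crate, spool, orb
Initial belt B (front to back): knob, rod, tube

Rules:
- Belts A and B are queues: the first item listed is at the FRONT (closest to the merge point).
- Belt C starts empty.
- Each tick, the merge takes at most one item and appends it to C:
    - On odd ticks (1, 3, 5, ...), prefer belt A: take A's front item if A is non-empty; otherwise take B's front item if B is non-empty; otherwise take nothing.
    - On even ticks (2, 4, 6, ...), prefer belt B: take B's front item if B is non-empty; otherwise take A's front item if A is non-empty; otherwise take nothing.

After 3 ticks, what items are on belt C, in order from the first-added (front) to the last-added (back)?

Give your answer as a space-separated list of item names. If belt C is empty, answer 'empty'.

Tick 1: prefer A, take crate from A; A=[spool,orb] B=[knob,rod,tube] C=[crate]
Tick 2: prefer B, take knob from B; A=[spool,orb] B=[rod,tube] C=[crate,knob]
Tick 3: prefer A, take spool from A; A=[orb] B=[rod,tube] C=[crate,knob,spool]

Answer: crate knob spool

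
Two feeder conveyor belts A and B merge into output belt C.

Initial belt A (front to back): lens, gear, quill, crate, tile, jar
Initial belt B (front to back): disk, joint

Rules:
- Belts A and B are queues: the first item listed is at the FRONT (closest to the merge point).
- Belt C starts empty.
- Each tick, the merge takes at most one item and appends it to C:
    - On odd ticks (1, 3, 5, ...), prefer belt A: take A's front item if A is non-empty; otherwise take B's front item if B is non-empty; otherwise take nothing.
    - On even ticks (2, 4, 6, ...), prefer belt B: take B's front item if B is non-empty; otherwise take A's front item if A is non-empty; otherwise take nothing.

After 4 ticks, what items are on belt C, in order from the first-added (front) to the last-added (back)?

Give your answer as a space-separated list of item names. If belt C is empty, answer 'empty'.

Tick 1: prefer A, take lens from A; A=[gear,quill,crate,tile,jar] B=[disk,joint] C=[lens]
Tick 2: prefer B, take disk from B; A=[gear,quill,crate,tile,jar] B=[joint] C=[lens,disk]
Tick 3: prefer A, take gear from A; A=[quill,crate,tile,jar] B=[joint] C=[lens,disk,gear]
Tick 4: prefer B, take joint from B; A=[quill,crate,tile,jar] B=[-] C=[lens,disk,gear,joint]

Answer: lens disk gear joint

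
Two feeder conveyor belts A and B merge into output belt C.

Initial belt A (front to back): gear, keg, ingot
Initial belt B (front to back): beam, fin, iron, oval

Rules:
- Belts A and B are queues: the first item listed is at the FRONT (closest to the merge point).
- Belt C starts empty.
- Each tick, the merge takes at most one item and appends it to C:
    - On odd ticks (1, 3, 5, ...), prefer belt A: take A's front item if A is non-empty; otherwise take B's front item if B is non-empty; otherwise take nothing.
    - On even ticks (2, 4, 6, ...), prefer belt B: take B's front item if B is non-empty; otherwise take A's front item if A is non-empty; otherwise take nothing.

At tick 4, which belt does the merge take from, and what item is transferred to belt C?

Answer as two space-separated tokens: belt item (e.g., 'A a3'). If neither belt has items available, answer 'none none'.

Tick 1: prefer A, take gear from A; A=[keg,ingot] B=[beam,fin,iron,oval] C=[gear]
Tick 2: prefer B, take beam from B; A=[keg,ingot] B=[fin,iron,oval] C=[gear,beam]
Tick 3: prefer A, take keg from A; A=[ingot] B=[fin,iron,oval] C=[gear,beam,keg]
Tick 4: prefer B, take fin from B; A=[ingot] B=[iron,oval] C=[gear,beam,keg,fin]

Answer: B fin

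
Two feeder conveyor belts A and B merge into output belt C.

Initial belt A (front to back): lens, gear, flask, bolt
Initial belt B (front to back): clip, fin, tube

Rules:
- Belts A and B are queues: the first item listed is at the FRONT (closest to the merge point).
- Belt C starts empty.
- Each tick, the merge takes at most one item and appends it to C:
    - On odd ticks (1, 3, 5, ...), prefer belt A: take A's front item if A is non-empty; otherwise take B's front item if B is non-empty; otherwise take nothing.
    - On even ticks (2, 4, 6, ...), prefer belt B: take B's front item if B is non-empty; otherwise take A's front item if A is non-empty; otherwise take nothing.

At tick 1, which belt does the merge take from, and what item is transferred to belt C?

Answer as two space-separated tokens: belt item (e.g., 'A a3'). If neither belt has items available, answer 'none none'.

Answer: A lens

Derivation:
Tick 1: prefer A, take lens from A; A=[gear,flask,bolt] B=[clip,fin,tube] C=[lens]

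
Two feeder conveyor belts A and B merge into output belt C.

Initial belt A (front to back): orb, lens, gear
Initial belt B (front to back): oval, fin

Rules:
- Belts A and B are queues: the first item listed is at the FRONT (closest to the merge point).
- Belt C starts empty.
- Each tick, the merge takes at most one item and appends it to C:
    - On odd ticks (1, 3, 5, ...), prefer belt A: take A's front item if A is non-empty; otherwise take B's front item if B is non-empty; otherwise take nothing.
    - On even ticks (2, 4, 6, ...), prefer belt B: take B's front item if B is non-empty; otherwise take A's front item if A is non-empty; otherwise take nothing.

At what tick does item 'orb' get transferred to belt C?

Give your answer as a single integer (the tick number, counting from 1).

Answer: 1

Derivation:
Tick 1: prefer A, take orb from A; A=[lens,gear] B=[oval,fin] C=[orb]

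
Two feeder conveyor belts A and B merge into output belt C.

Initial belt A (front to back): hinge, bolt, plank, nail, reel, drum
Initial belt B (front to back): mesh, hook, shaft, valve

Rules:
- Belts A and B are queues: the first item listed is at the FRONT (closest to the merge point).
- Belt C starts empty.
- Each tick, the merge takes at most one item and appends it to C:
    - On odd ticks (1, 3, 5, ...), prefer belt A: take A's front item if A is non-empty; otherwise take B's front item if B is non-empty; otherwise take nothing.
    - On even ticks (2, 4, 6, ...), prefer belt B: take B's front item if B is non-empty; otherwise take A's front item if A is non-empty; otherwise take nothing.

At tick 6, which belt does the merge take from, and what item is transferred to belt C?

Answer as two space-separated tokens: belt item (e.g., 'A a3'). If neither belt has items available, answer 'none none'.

Tick 1: prefer A, take hinge from A; A=[bolt,plank,nail,reel,drum] B=[mesh,hook,shaft,valve] C=[hinge]
Tick 2: prefer B, take mesh from B; A=[bolt,plank,nail,reel,drum] B=[hook,shaft,valve] C=[hinge,mesh]
Tick 3: prefer A, take bolt from A; A=[plank,nail,reel,drum] B=[hook,shaft,valve] C=[hinge,mesh,bolt]
Tick 4: prefer B, take hook from B; A=[plank,nail,reel,drum] B=[shaft,valve] C=[hinge,mesh,bolt,hook]
Tick 5: prefer A, take plank from A; A=[nail,reel,drum] B=[shaft,valve] C=[hinge,mesh,bolt,hook,plank]
Tick 6: prefer B, take shaft from B; A=[nail,reel,drum] B=[valve] C=[hinge,mesh,bolt,hook,plank,shaft]

Answer: B shaft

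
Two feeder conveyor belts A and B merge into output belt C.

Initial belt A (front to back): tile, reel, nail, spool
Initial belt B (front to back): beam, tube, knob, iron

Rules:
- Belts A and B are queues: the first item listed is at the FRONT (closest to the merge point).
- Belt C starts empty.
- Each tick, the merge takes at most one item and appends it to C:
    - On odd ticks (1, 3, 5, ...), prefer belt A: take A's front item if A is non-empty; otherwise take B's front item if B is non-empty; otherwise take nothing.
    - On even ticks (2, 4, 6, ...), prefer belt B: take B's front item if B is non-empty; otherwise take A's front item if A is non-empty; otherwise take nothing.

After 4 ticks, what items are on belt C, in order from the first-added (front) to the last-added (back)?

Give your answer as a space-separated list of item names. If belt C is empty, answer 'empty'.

Tick 1: prefer A, take tile from A; A=[reel,nail,spool] B=[beam,tube,knob,iron] C=[tile]
Tick 2: prefer B, take beam from B; A=[reel,nail,spool] B=[tube,knob,iron] C=[tile,beam]
Tick 3: prefer A, take reel from A; A=[nail,spool] B=[tube,knob,iron] C=[tile,beam,reel]
Tick 4: prefer B, take tube from B; A=[nail,spool] B=[knob,iron] C=[tile,beam,reel,tube]

Answer: tile beam reel tube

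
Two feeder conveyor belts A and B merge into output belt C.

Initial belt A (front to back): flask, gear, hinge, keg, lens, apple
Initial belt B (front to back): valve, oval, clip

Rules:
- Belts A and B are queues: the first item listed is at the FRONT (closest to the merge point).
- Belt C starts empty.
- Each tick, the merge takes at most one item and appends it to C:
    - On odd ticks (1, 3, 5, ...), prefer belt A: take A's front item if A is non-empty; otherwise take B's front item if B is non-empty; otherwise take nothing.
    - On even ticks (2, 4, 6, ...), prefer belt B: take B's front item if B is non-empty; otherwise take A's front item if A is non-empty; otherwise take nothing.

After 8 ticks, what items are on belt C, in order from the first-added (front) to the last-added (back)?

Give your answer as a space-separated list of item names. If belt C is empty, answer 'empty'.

Tick 1: prefer A, take flask from A; A=[gear,hinge,keg,lens,apple] B=[valve,oval,clip] C=[flask]
Tick 2: prefer B, take valve from B; A=[gear,hinge,keg,lens,apple] B=[oval,clip] C=[flask,valve]
Tick 3: prefer A, take gear from A; A=[hinge,keg,lens,apple] B=[oval,clip] C=[flask,valve,gear]
Tick 4: prefer B, take oval from B; A=[hinge,keg,lens,apple] B=[clip] C=[flask,valve,gear,oval]
Tick 5: prefer A, take hinge from A; A=[keg,lens,apple] B=[clip] C=[flask,valve,gear,oval,hinge]
Tick 6: prefer B, take clip from B; A=[keg,lens,apple] B=[-] C=[flask,valve,gear,oval,hinge,clip]
Tick 7: prefer A, take keg from A; A=[lens,apple] B=[-] C=[flask,valve,gear,oval,hinge,clip,keg]
Tick 8: prefer B, take lens from A; A=[apple] B=[-] C=[flask,valve,gear,oval,hinge,clip,keg,lens]

Answer: flask valve gear oval hinge clip keg lens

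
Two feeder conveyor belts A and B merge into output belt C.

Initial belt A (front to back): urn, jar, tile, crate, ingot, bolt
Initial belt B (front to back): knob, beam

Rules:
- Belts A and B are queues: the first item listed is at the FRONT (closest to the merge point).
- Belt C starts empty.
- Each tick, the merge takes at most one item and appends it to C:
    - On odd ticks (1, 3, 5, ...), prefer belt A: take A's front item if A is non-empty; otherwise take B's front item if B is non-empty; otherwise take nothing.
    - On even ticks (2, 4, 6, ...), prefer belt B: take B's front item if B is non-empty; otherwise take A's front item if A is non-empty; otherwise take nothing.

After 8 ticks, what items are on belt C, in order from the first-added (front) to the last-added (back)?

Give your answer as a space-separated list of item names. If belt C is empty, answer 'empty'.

Tick 1: prefer A, take urn from A; A=[jar,tile,crate,ingot,bolt] B=[knob,beam] C=[urn]
Tick 2: prefer B, take knob from B; A=[jar,tile,crate,ingot,bolt] B=[beam] C=[urn,knob]
Tick 3: prefer A, take jar from A; A=[tile,crate,ingot,bolt] B=[beam] C=[urn,knob,jar]
Tick 4: prefer B, take beam from B; A=[tile,crate,ingot,bolt] B=[-] C=[urn,knob,jar,beam]
Tick 5: prefer A, take tile from A; A=[crate,ingot,bolt] B=[-] C=[urn,knob,jar,beam,tile]
Tick 6: prefer B, take crate from A; A=[ingot,bolt] B=[-] C=[urn,knob,jar,beam,tile,crate]
Tick 7: prefer A, take ingot from A; A=[bolt] B=[-] C=[urn,knob,jar,beam,tile,crate,ingot]
Tick 8: prefer B, take bolt from A; A=[-] B=[-] C=[urn,knob,jar,beam,tile,crate,ingot,bolt]

Answer: urn knob jar beam tile crate ingot bolt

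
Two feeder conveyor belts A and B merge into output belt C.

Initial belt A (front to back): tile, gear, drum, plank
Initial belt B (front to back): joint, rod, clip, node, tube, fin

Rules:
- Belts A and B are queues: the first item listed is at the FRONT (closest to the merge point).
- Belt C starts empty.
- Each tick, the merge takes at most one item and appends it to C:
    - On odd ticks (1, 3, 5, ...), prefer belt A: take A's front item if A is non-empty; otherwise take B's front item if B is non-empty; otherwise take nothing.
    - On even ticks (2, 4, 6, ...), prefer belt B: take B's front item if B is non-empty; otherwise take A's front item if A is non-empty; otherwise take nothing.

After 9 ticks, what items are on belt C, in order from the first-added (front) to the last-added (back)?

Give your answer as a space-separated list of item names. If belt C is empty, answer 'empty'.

Tick 1: prefer A, take tile from A; A=[gear,drum,plank] B=[joint,rod,clip,node,tube,fin] C=[tile]
Tick 2: prefer B, take joint from B; A=[gear,drum,plank] B=[rod,clip,node,tube,fin] C=[tile,joint]
Tick 3: prefer A, take gear from A; A=[drum,plank] B=[rod,clip,node,tube,fin] C=[tile,joint,gear]
Tick 4: prefer B, take rod from B; A=[drum,plank] B=[clip,node,tube,fin] C=[tile,joint,gear,rod]
Tick 5: prefer A, take drum from A; A=[plank] B=[clip,node,tube,fin] C=[tile,joint,gear,rod,drum]
Tick 6: prefer B, take clip from B; A=[plank] B=[node,tube,fin] C=[tile,joint,gear,rod,drum,clip]
Tick 7: prefer A, take plank from A; A=[-] B=[node,tube,fin] C=[tile,joint,gear,rod,drum,clip,plank]
Tick 8: prefer B, take node from B; A=[-] B=[tube,fin] C=[tile,joint,gear,rod,drum,clip,plank,node]
Tick 9: prefer A, take tube from B; A=[-] B=[fin] C=[tile,joint,gear,rod,drum,clip,plank,node,tube]

Answer: tile joint gear rod drum clip plank node tube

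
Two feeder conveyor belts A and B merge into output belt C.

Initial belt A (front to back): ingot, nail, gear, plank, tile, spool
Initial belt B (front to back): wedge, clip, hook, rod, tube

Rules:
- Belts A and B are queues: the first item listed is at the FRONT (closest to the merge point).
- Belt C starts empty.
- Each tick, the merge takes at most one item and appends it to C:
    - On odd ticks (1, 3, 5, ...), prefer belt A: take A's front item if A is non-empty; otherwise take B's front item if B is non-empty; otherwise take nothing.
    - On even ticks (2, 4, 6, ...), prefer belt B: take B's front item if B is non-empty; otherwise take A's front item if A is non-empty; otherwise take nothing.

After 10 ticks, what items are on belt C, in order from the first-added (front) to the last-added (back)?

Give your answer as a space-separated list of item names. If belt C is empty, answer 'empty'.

Answer: ingot wedge nail clip gear hook plank rod tile tube

Derivation:
Tick 1: prefer A, take ingot from A; A=[nail,gear,plank,tile,spool] B=[wedge,clip,hook,rod,tube] C=[ingot]
Tick 2: prefer B, take wedge from B; A=[nail,gear,plank,tile,spool] B=[clip,hook,rod,tube] C=[ingot,wedge]
Tick 3: prefer A, take nail from A; A=[gear,plank,tile,spool] B=[clip,hook,rod,tube] C=[ingot,wedge,nail]
Tick 4: prefer B, take clip from B; A=[gear,plank,tile,spool] B=[hook,rod,tube] C=[ingot,wedge,nail,clip]
Tick 5: prefer A, take gear from A; A=[plank,tile,spool] B=[hook,rod,tube] C=[ingot,wedge,nail,clip,gear]
Tick 6: prefer B, take hook from B; A=[plank,tile,spool] B=[rod,tube] C=[ingot,wedge,nail,clip,gear,hook]
Tick 7: prefer A, take plank from A; A=[tile,spool] B=[rod,tube] C=[ingot,wedge,nail,clip,gear,hook,plank]
Tick 8: prefer B, take rod from B; A=[tile,spool] B=[tube] C=[ingot,wedge,nail,clip,gear,hook,plank,rod]
Tick 9: prefer A, take tile from A; A=[spool] B=[tube] C=[ingot,wedge,nail,clip,gear,hook,plank,rod,tile]
Tick 10: prefer B, take tube from B; A=[spool] B=[-] C=[ingot,wedge,nail,clip,gear,hook,plank,rod,tile,tube]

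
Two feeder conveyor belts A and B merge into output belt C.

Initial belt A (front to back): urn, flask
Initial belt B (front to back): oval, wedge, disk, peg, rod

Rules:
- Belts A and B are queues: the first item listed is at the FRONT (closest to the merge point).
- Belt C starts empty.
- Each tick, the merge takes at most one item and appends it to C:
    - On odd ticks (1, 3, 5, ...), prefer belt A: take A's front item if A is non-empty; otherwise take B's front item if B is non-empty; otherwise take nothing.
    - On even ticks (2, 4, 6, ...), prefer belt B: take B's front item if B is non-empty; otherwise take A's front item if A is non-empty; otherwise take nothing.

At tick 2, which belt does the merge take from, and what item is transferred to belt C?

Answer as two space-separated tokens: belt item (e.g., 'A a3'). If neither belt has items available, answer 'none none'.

Answer: B oval

Derivation:
Tick 1: prefer A, take urn from A; A=[flask] B=[oval,wedge,disk,peg,rod] C=[urn]
Tick 2: prefer B, take oval from B; A=[flask] B=[wedge,disk,peg,rod] C=[urn,oval]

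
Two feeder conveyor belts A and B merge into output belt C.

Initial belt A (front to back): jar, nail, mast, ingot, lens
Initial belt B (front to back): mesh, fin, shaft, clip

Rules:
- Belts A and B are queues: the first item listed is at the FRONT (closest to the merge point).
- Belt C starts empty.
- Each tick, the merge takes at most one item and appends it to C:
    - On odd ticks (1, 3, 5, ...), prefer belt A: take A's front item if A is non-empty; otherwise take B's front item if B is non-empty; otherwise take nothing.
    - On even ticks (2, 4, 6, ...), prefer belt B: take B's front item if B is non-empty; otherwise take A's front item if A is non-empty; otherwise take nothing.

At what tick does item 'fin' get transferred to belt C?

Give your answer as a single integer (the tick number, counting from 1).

Tick 1: prefer A, take jar from A; A=[nail,mast,ingot,lens] B=[mesh,fin,shaft,clip] C=[jar]
Tick 2: prefer B, take mesh from B; A=[nail,mast,ingot,lens] B=[fin,shaft,clip] C=[jar,mesh]
Tick 3: prefer A, take nail from A; A=[mast,ingot,lens] B=[fin,shaft,clip] C=[jar,mesh,nail]
Tick 4: prefer B, take fin from B; A=[mast,ingot,lens] B=[shaft,clip] C=[jar,mesh,nail,fin]

Answer: 4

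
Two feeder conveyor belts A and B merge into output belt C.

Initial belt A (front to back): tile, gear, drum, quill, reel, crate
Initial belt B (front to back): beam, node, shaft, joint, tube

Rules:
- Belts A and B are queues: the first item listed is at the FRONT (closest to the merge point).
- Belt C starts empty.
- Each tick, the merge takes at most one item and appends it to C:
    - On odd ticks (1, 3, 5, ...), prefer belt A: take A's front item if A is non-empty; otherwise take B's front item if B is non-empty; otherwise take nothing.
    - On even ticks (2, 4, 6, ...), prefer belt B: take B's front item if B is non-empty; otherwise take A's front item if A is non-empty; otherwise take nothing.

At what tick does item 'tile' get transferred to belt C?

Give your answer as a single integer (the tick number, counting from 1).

Tick 1: prefer A, take tile from A; A=[gear,drum,quill,reel,crate] B=[beam,node,shaft,joint,tube] C=[tile]

Answer: 1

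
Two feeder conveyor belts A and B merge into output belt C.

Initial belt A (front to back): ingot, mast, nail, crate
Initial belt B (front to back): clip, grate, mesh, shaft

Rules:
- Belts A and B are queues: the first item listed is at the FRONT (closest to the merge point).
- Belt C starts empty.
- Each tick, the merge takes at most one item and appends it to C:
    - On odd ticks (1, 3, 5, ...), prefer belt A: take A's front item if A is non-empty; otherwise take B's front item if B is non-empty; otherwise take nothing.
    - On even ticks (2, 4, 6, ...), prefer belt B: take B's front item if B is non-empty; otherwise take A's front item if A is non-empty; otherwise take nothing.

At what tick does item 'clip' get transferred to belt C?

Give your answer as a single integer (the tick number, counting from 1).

Answer: 2

Derivation:
Tick 1: prefer A, take ingot from A; A=[mast,nail,crate] B=[clip,grate,mesh,shaft] C=[ingot]
Tick 2: prefer B, take clip from B; A=[mast,nail,crate] B=[grate,mesh,shaft] C=[ingot,clip]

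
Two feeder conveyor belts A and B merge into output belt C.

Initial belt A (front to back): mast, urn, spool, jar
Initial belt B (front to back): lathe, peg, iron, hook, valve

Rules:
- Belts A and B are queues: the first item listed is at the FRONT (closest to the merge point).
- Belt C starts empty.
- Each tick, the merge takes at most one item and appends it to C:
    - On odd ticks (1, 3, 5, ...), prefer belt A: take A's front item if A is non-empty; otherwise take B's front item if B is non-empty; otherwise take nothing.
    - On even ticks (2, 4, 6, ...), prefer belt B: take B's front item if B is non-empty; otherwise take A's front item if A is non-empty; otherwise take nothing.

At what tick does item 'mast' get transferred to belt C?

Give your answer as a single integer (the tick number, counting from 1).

Tick 1: prefer A, take mast from A; A=[urn,spool,jar] B=[lathe,peg,iron,hook,valve] C=[mast]

Answer: 1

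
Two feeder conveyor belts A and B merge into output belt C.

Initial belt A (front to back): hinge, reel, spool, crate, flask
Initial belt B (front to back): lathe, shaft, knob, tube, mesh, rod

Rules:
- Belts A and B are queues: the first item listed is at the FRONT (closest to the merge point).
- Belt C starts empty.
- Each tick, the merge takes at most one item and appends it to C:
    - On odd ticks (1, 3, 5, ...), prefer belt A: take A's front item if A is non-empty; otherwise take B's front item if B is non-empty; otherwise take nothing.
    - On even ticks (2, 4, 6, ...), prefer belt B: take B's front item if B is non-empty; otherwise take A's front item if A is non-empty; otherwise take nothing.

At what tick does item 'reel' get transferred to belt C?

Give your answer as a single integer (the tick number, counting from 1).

Tick 1: prefer A, take hinge from A; A=[reel,spool,crate,flask] B=[lathe,shaft,knob,tube,mesh,rod] C=[hinge]
Tick 2: prefer B, take lathe from B; A=[reel,spool,crate,flask] B=[shaft,knob,tube,mesh,rod] C=[hinge,lathe]
Tick 3: prefer A, take reel from A; A=[spool,crate,flask] B=[shaft,knob,tube,mesh,rod] C=[hinge,lathe,reel]

Answer: 3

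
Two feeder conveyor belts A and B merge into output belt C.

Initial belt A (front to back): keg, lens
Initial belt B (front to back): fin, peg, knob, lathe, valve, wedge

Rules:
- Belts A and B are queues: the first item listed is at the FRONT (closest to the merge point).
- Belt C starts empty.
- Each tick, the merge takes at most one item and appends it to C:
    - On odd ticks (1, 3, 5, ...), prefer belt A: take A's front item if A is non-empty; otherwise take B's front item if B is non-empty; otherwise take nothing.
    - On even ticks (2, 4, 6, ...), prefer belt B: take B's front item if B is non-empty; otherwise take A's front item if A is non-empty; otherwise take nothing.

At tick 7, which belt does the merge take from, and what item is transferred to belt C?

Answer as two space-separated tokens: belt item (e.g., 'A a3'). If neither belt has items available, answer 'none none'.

Tick 1: prefer A, take keg from A; A=[lens] B=[fin,peg,knob,lathe,valve,wedge] C=[keg]
Tick 2: prefer B, take fin from B; A=[lens] B=[peg,knob,lathe,valve,wedge] C=[keg,fin]
Tick 3: prefer A, take lens from A; A=[-] B=[peg,knob,lathe,valve,wedge] C=[keg,fin,lens]
Tick 4: prefer B, take peg from B; A=[-] B=[knob,lathe,valve,wedge] C=[keg,fin,lens,peg]
Tick 5: prefer A, take knob from B; A=[-] B=[lathe,valve,wedge] C=[keg,fin,lens,peg,knob]
Tick 6: prefer B, take lathe from B; A=[-] B=[valve,wedge] C=[keg,fin,lens,peg,knob,lathe]
Tick 7: prefer A, take valve from B; A=[-] B=[wedge] C=[keg,fin,lens,peg,knob,lathe,valve]

Answer: B valve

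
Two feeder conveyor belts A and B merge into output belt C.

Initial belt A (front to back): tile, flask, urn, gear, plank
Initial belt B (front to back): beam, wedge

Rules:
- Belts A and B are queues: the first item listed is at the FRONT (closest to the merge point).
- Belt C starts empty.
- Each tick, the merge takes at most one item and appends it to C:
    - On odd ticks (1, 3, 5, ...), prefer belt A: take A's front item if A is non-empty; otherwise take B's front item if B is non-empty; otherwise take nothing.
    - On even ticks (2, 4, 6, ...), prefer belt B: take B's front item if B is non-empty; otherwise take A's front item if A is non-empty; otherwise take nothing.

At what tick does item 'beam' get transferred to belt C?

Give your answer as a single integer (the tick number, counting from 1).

Tick 1: prefer A, take tile from A; A=[flask,urn,gear,plank] B=[beam,wedge] C=[tile]
Tick 2: prefer B, take beam from B; A=[flask,urn,gear,plank] B=[wedge] C=[tile,beam]

Answer: 2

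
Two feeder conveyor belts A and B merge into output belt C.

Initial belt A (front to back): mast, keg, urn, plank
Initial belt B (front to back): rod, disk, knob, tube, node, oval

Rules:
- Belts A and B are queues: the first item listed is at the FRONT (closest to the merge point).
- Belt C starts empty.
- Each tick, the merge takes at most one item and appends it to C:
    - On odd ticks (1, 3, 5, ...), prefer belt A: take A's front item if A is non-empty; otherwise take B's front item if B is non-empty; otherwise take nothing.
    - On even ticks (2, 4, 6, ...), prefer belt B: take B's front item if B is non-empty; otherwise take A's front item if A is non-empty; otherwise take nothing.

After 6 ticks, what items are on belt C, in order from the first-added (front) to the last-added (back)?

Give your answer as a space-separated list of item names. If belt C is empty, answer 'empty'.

Tick 1: prefer A, take mast from A; A=[keg,urn,plank] B=[rod,disk,knob,tube,node,oval] C=[mast]
Tick 2: prefer B, take rod from B; A=[keg,urn,plank] B=[disk,knob,tube,node,oval] C=[mast,rod]
Tick 3: prefer A, take keg from A; A=[urn,plank] B=[disk,knob,tube,node,oval] C=[mast,rod,keg]
Tick 4: prefer B, take disk from B; A=[urn,plank] B=[knob,tube,node,oval] C=[mast,rod,keg,disk]
Tick 5: prefer A, take urn from A; A=[plank] B=[knob,tube,node,oval] C=[mast,rod,keg,disk,urn]
Tick 6: prefer B, take knob from B; A=[plank] B=[tube,node,oval] C=[mast,rod,keg,disk,urn,knob]

Answer: mast rod keg disk urn knob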